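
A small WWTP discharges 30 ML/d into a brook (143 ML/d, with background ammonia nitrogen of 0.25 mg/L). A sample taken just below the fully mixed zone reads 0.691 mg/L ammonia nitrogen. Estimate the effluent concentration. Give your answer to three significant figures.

Mass balance: 143.0·0.2500 + 30.00·Cₑ = 173.0·0.6910
→ Cₑ = (173.0·0.6910 − 143.0·0.2500) / 30.00 = 2.793 mg/L.

2.79 mg/L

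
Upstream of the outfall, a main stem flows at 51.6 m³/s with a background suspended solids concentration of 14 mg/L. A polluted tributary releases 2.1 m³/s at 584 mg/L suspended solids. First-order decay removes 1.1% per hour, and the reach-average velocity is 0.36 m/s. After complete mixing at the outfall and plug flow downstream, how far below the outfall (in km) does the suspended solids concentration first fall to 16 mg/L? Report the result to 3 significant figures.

Mass balance: C = (51.60·14.00 + 2.100·584.0) / 53.70 = 1949/53.70 = 36.29 mg/L.
1.1%/h lost → k = −ln(1 − 0.011) = 0.01106 h⁻¹.
Set 36.29·exp(−k·t) = 16 → t = ln(36.29/16)/k = 266500 s = 74.04 h.
Distance = v·t = 0.36·266500 = 95960 m = 95.96 km.

96.0 km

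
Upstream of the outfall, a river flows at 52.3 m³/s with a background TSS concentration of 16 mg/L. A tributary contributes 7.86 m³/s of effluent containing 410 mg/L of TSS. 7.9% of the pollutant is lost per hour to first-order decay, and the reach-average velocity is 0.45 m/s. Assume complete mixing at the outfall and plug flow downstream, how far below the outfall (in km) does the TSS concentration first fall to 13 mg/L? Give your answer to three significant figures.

32.4 km

Conservation of mass: C = (52.30·16.00 + 7.860·410.0) / 60.16 = 4059/60.16 = 67.48 mg/L.
7.9%/h lost → k = −ln(1 − 0.079) = 0.08230 h⁻¹.
Set 67.48·exp(−k·t) = 13 → t = ln(67.48/13)/k = 72040 s = 20.01 h.
Distance = v·t = 0.45·72040 = 32420 m = 32.42 km.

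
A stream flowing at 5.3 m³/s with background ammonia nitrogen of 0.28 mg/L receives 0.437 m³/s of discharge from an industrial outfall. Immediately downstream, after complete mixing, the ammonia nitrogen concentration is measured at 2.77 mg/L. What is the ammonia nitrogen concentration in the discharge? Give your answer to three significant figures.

33.0 mg/L

Mass balance: 5.300·0.2800 + 0.4370·Cₑ = 5.737·2.770
→ Cₑ = (5.737·2.770 − 5.300·0.2800) / 0.4370 = 32.97 mg/L.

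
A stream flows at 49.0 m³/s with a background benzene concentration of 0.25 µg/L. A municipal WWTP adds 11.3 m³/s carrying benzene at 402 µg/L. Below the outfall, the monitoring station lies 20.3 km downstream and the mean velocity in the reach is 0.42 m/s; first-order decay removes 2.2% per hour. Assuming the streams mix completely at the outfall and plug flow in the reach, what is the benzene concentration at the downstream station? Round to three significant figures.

56.0 µg/L

Flow-weighted average: C = (49.00·0.2500 + 11.30·402.0) / 60.30 = 4555/60.30 = 75.54 µg/L.
Travel time t = 20.3·1000 / 0.42 = 48330 s = 13.43 h.
2.2%/h lost → k = −ln(1 − 0.022) = 0.02225 h⁻¹.
Decay over the reach: 75.54·exp(−kt) = 75.54·0.7418 = 56.03 µg/L.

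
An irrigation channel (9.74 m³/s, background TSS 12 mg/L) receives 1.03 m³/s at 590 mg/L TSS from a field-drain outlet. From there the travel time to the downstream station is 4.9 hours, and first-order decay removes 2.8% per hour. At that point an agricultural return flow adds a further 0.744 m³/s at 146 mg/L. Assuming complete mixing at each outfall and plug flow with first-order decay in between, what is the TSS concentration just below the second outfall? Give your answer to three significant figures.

After mixing, C = (9.740·12.00 + 1.030·590.0) / 10.77 = 724.6/10.77 = 67.28 mg/L; combined flow 10.77 m³/s.
2.8%/h lost → k = −ln(1 − 0.028) = 0.02840 h⁻¹.
After decay, C = 67.28 × e^(−kt) = 67.28 × 0.8701 = 58.54 mg/L.
At the second outfall, C = (10.77·58.54 + 0.7440·146.0) / (10.77 + 0.7440) = 64.19 mg/L.

64.2 mg/L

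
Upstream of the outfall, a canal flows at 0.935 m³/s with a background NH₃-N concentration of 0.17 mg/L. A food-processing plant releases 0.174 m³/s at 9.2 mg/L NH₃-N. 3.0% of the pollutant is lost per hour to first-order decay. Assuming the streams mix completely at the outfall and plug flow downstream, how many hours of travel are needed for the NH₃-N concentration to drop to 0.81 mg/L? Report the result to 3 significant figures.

22.1 h

Conservation of mass: C = (0.9350·0.1700 + 0.1740·9.200) / 1.109 = 1.760/1.109 = 1.587 mg/L.
3.0%/h lost → k = −ln(1 − 0.03) = 0.03046 h⁻¹.
1.587·exp(−k·t) = 0.81 → t = ln(1.587/0.81)/k = 79480 s = 22.08 h.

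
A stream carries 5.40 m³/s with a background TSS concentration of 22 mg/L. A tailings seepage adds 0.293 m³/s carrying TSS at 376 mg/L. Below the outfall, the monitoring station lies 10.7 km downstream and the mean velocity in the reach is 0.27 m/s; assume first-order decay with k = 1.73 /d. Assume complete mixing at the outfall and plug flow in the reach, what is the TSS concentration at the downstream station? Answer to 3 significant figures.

18.2 mg/L

Conservation of mass: C = (5.400·22.00 + 0.2930·376.0) / 5.693 = 229.0/5.693 = 40.22 mg/L.
Travel time t = 10.7·1000 / 0.27 = 39630 s = 11.01 h.
After decay, C = 40.22 × e^(−kt) = 40.22 × 0.4523 = 18.19 mg/L.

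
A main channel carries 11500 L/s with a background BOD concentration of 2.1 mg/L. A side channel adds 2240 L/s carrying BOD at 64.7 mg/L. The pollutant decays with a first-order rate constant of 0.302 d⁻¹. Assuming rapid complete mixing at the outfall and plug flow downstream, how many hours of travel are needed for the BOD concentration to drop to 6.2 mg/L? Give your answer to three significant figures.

Mass balance: C = (11500·2.100 + 2240·64.70) / 13740 = 169100/13740 = 12.31 mg/L.
12.31·exp(−k·t) = 6.2 → t = ln(12.31/6.2)/k = 196100 s = 54.48 h.

54.5 h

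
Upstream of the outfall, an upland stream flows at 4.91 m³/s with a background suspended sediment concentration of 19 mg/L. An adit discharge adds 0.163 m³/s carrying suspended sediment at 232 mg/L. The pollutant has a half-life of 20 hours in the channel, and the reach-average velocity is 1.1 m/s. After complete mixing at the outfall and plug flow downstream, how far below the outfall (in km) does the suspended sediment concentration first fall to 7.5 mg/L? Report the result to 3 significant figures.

Mass balance: C = (4.910·19.00 + 0.1630·232.0) / 5.073 = 131.1/5.073 = 25.84 mg/L.
Half-life 20 h → k = ln 2 / 20 = 0.03466 h⁻¹ = 0.8318 d⁻¹.
Set 25.84·exp(−k·t) = 7.5 → t = ln(25.84/7.5)/k = 128500 s = 35.70 h.
Distance = v·t = 1.1·128500 = 141400 m = 141.4 km.

141 km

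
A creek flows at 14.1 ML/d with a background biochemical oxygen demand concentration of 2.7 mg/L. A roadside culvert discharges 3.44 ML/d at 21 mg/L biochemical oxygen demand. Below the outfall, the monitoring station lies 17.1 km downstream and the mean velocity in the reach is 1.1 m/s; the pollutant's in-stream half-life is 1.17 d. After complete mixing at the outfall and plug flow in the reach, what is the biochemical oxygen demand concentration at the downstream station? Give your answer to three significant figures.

5.65 mg/L

Mixed concentration C = ΣQC/ΣQ = (14.10·2.700 + 3.440·21.00) / 17.54 = 110.3/17.54 = 6.289 mg/L.
Travel time t = 17.1·1000 / 1.1 = 15550 s = 4.318 h.
Half-life 1.17 d → k = ln 2 / 1.17 = 0.5924 d⁻¹.
Decay over the reach: 6.289·exp(−kt) = 6.289·0.8989 = 5.653 mg/L.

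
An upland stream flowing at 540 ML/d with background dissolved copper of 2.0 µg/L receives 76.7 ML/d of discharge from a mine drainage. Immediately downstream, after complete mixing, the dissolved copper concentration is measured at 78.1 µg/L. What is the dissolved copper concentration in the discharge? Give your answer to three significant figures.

614 µg/L

Mass balance: 540.0·2.000 + 76.70·Cₑ = 616.7·78.10
→ Cₑ = (616.7·78.10 − 540.0·2.000) / 76.70 = 613.9 µg/L.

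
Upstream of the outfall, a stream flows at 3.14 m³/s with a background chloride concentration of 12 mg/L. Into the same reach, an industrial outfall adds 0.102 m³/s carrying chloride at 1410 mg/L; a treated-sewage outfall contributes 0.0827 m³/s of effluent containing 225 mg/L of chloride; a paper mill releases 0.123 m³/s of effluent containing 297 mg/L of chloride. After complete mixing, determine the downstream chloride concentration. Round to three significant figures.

Mass balance: C = (3.140·12.00 + 0.1020·1410 + 0.08270·225.0 + 0.1230·297.0) / 3.448 = 236.6/3.448 = 68.64 mg/L.

68.6 mg/L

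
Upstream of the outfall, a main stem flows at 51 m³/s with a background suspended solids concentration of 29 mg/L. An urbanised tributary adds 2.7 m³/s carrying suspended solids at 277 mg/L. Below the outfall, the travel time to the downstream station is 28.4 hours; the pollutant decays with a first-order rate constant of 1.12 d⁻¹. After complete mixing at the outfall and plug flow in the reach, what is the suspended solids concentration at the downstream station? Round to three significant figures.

11.0 mg/L

Conservation of mass: C = (51.00·29.00 + 2.700·277.0) / 53.70 = 2227/53.70 = 41.47 mg/L.
First-order decay: C = 41.47·exp(−k·t) = 41.47·0.2657 = 11.02 mg/L.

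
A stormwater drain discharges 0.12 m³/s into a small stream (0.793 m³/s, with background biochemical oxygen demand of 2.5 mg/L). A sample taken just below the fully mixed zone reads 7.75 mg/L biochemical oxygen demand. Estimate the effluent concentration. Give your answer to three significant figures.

42.4 mg/L

Mass balance: 0.7930·2.500 + 0.1200·Cₑ = 0.9130·7.750
→ Cₑ = (0.9130·7.750 − 0.7930·2.500) / 0.1200 = 42.44 mg/L.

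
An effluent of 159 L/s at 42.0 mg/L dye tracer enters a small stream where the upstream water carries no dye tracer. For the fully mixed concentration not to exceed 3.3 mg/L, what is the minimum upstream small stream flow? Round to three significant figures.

1860 L/s

Set C_mix = 3.3: (Q·0 + 159.0·42.00) / (Q + 159.0) = 3.3
→ Q = 159.0·(42.00 − 3.3)/(3.3 − 0) = 1865 L/s.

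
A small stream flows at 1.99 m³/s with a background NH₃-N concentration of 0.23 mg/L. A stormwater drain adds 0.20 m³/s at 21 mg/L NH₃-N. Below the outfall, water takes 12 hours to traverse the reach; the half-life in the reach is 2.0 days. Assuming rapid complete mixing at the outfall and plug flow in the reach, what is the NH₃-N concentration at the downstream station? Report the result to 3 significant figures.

1.79 mg/L

After mixing, C = (1.990·0.2300 + 0.2000·21.00) / 2.190 = 4.658/2.190 = 2.127 mg/L.
Half-life 2.0 d → k = ln 2 / 2.0 = 0.3466 d⁻¹.
First-order decay: C = 2.127·exp(−k·t) = 2.127·0.8409 = 1.788 mg/L.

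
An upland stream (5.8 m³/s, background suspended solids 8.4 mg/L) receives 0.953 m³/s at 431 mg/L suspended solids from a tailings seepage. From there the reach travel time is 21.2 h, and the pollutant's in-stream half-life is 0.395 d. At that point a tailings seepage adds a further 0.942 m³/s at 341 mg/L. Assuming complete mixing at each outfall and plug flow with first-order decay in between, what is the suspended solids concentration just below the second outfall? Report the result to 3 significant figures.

Conservation of mass: C = (5.800·8.400 + 0.9530·431.0) / 6.753 = 459.5/6.753 = 68.04 mg/L; combined flow 6.753 m³/s.
Half-life 0.395 d → k = ln 2 / 0.395 = 1.755 d⁻¹.
Applying C = C₀e^(−kt): 68.04 × 0.2122 = 14.44 mg/L.
At the second outfall, C = (6.753·14.44 + 0.9420·341.0) / (6.753 + 0.9420) = 54.42 mg/L.

54.4 mg/L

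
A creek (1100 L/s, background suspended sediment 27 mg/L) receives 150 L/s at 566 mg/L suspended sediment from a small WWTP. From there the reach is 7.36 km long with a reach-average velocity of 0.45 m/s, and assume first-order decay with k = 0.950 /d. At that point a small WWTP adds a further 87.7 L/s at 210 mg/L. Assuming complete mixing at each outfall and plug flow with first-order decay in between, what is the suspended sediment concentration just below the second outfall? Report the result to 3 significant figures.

85.3 mg/L

After mixing, C = (1100·27.00 + 150.0·566.0) / 1250 = 114600/1250 = 91.68 mg/L; combined flow 1250 L/s.
Travel time t = 7.36·1000 / 0.45 = 16360 s = 4.543 h.
After decay, C = 91.68 × e^(−kt) = 91.68 × 0.8354 = 76.59 mg/L.
Second outfall: C = (1250·76.59 + 87.70·210.0)/1338 = 85.34 mg/L.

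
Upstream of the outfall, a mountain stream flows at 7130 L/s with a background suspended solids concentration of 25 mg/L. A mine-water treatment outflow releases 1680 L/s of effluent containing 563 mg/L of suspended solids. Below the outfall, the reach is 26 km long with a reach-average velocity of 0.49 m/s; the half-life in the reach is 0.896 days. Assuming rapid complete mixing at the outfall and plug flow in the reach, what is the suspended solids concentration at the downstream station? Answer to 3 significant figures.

Mixed concentration C = ΣQC/ΣQ = (7130·25.00 + 1680·563.0) / 8810 = 1124000/8810 = 127.6 mg/L.
Travel time t = 26·1000 / 0.49 = 53060 s = 14.74 h.
Half-life 0.896 d → k = ln 2 / 0.896 = 0.7736 d⁻¹.
After decay, C = 127.6 × e^(−kt) = 127.6 × 0.6218 = 79.34 mg/L.

79.3 mg/L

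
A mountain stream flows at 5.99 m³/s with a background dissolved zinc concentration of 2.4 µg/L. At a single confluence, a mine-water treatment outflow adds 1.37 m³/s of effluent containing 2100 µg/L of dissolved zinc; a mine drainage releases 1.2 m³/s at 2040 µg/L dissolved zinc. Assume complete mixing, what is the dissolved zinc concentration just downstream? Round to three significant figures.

Mass balance: C = (5.990·2.400 + 1.370·2100 + 1.200·2040) / 8.560 = 5339/8.560 = 623.8 µg/L.

624 µg/L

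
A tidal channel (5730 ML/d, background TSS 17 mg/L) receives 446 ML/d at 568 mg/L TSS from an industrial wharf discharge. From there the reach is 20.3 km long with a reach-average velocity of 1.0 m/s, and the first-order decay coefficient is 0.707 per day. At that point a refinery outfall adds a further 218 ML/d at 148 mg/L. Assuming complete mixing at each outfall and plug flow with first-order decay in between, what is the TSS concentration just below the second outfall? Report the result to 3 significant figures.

Mixed concentration C = ΣQC/ΣQ = (5730·17.00 + 446.0·568.0) / 6176 = 350700/6176 = 56.79 mg/L; combined flow 6176 ML/d.
Travel time t = 20.3·1000 / 1.0 = 20300 s = 5.639 h.
Decay over the reach: 56.79·exp(−kt) = 56.79·0.8470 = 48.10 mg/L.
At the second outfall, C = (6176·48.10 + 218.0·148.0) / (6176 + 218.0) = 51.50 mg/L.

51.5 mg/L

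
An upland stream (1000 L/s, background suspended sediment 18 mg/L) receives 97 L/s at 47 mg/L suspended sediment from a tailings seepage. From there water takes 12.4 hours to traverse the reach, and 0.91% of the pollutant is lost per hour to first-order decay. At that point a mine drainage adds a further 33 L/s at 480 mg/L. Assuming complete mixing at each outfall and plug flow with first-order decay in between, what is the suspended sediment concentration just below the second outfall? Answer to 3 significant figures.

31.8 mg/L

Mass balance: C = (1000·18.00 + 97.00·47.00) / 1097 = 22560/1097 = 20.56 mg/L; combined flow 1097 L/s.
0.91%/h lost → k = −ln(1 − 0.0091) = 0.009142 h⁻¹.
First-order decay: C = 20.56·exp(−k·t) = 20.56·0.8928 = 18.36 mg/L.
At the second outfall, C = (1097·18.36 + 33.00·480.0) / (1097 + 33.00) = 31.84 mg/L.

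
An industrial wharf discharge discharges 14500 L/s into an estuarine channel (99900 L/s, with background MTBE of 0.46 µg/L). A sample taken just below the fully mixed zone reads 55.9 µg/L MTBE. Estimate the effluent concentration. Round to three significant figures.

Mass balance: 99900·0.4600 + 14500·Cₑ = 114400·55.90
→ Cₑ = (114400·55.90 − 99900·0.4600) / 14500 = 437.9 µg/L.

438 µg/L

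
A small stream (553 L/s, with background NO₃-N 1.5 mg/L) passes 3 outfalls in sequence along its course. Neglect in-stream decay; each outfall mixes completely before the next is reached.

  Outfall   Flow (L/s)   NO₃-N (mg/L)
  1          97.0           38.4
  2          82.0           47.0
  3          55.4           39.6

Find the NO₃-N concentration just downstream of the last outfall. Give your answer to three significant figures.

Outfall 1: combined Q = 650.0 L/s; C = (553.0·1.500 + 97.00·38.40)/650.0 = 7.007 mg/L.
Outfall 2: combined Q = 732.0 L/s; C = (650.0·7.007 + 82.00·47.00)/732.0 = 11.49 mg/L.
Outfall 3: combined Q = 787.4 L/s; C = (732.0·11.49 + 55.40·39.60)/787.4 = 13.46 mg/L.

13.5 mg/L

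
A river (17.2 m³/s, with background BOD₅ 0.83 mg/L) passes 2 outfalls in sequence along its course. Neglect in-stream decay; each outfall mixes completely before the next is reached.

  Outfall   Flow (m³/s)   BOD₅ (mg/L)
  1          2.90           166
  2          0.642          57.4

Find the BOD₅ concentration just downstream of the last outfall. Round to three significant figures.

25.7 mg/L

Below outfall 1: Q → 20.10 m³/s, C = (17.20·0.8300 + 2.900·166.0)/20.10 = 24.66 mg/L.
Below outfall 2: Q → 20.74 m³/s, C = (20.10·24.66 + 0.6420·57.40)/20.74 = 25.67 mg/L.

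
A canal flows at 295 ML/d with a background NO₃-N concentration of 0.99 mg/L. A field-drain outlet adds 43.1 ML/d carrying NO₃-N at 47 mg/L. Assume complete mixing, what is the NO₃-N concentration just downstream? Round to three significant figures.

Conservation of mass: C = (295.0·0.9900 + 43.10·47.00) / 338.1 = 2318/338.1 = 6.855 mg/L.

6.86 mg/L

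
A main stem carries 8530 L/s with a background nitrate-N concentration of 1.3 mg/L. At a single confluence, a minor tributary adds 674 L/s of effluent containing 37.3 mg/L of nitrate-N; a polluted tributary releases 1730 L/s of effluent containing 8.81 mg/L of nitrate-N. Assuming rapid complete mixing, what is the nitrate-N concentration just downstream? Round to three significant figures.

4.71 mg/L

Conservation of mass: C = (8530·1.300 + 674.0·37.30 + 1730·8.810) / 10930 = 51470/10930 = 4.707 mg/L.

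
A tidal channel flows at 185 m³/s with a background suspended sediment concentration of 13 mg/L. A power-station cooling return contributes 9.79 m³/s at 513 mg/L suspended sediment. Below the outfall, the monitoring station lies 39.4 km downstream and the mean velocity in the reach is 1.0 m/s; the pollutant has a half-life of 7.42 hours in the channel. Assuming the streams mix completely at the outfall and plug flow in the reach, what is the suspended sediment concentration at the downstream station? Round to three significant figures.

Flow-weighted average: C = (185.0·13.00 + 9.790·513.0) / 194.8 = 7427/194.8 = 38.13 mg/L.
Travel time t = 39.4·1000 / 1.0 = 39400 s = 10.94 h.
Half-life 7.42 h → k = ln 2 / 7.42 = 0.09342 h⁻¹ = 2.242 d⁻¹.
Decay over the reach: 38.13·exp(−kt) = 38.13·0.3597 = 13.72 mg/L.

13.7 mg/L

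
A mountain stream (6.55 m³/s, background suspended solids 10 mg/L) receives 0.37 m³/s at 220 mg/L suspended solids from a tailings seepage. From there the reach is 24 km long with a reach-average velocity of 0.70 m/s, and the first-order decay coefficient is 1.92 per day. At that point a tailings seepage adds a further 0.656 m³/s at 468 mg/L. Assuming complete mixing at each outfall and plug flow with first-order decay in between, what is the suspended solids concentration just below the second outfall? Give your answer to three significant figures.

49.6 mg/L

Mass balance: C = (6.550·10.00 + 0.3700·220.0) / 6.920 = 146.9/6.920 = 21.23 mg/L; combined flow 6.920 m³/s.
Travel time t = 24·1000 / 0.70 = 34290 s = 9.524 h.
Applying C = C₀e^(−kt): 21.23 × 0.4668 = 9.909 mg/L.
Second outfall: C = (6.920·9.909 + 0.6560·468.0)/7.576 = 49.57 mg/L.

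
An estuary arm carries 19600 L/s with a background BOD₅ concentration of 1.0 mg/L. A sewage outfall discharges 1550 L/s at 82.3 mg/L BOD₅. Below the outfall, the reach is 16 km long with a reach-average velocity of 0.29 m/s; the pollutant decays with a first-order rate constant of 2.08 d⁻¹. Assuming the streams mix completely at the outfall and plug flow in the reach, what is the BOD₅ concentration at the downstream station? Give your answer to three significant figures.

1.84 mg/L

After mixing, C = (19600·1.000 + 1550·82.30) / 21150 = 147200/21150 = 6.958 mg/L.
Travel time t = 16·1000 / 0.29 = 55170 s = 15.33 h.
Applying C = C₀e^(−kt): 6.958 × 0.2649 = 1.844 mg/L.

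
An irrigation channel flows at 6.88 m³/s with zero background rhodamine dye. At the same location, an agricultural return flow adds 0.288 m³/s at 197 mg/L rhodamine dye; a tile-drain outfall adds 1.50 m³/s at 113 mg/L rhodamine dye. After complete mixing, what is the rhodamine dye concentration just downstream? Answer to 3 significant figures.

26.1 mg/L

After mixing, C = (6.880·0 + 0.2880·197.0 + 1.500·113.0) / 8.668 = 226.2/8.668 = 26.10 mg/L.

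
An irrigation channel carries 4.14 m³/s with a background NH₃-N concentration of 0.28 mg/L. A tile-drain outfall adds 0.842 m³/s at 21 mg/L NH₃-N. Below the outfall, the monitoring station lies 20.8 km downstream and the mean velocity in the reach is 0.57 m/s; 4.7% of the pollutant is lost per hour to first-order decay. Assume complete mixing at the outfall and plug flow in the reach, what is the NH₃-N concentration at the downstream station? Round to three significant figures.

Flow-weighted average: C = (4.140·0.2800 + 0.8420·21.00) / 4.982 = 18.84/4.982 = 3.782 mg/L.
Travel time t = 20.8·1000 / 0.57 = 36490 s = 10.14 h.
4.7%/h lost → k = −ln(1 − 0.047) = 0.04814 h⁻¹.
First-order decay: C = 3.782·exp(−k·t) = 3.782·0.6139 = 2.322 mg/L.

2.32 mg/L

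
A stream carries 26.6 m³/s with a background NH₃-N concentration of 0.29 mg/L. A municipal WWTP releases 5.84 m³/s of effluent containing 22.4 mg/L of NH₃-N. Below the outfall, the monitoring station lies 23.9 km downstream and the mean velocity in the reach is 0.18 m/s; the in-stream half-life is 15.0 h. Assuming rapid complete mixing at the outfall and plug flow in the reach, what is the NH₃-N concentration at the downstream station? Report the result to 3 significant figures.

0.777 mg/L

Mass balance: C = (26.60·0.2900 + 5.840·22.40) / 32.44 = 138.5/32.44 = 4.270 mg/L.
Travel time t = 23.9·1000 / 0.18 = 132800 s = 36.88 h.
Half-life 15.0 h → k = ln 2 / 15.0 = 0.04621 h⁻¹ = 1.109 d⁻¹.
First-order decay: C = 4.270·exp(−k·t) = 4.270·0.1819 = 0.7767 mg/L.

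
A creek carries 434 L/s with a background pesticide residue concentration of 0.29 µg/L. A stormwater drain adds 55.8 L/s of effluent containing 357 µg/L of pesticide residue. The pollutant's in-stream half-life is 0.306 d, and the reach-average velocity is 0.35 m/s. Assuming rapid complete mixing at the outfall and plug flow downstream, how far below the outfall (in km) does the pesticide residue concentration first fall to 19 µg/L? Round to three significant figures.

10.2 km

Mixed concentration C = ΣQC/ΣQ = (434.0·0.2900 + 55.80·357.0) / 489.8 = 20050/489.8 = 40.93 µg/L.
Half-life 0.306 d → k = ln 2 / 0.306 = 2.265 d⁻¹.
Set 40.93·exp(−k·t) = 19 → t = ln(40.93/19)/k = 29270 s = 8.130 h.
Distance = v·t = 0.35·29270 = 10240 m = 10.24 km.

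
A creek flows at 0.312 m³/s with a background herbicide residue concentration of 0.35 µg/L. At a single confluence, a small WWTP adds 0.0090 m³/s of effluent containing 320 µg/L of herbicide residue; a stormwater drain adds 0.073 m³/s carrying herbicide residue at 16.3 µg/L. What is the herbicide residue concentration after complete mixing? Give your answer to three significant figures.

Mixed concentration C = ΣQC/ΣQ = (0.3120·0.3500 + 0.009000·320.0 + 0.07300·16.30) / 0.3940 = 4.179/0.3940 = 10.61 µg/L.

10.6 µg/L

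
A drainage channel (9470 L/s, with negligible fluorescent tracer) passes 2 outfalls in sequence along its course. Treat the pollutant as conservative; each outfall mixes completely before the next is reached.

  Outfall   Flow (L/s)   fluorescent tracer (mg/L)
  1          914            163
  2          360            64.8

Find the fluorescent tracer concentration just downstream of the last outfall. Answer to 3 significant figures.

Below outfall 1: Q → 10380 L/s, C = (9470·0 + 914.0·163.0)/10380 = 14.35 mg/L.
Below outfall 2: Q → 10740 L/s, C = (10380·14.35 + 360.0·64.80)/10740 = 16.04 mg/L.

16.0 mg/L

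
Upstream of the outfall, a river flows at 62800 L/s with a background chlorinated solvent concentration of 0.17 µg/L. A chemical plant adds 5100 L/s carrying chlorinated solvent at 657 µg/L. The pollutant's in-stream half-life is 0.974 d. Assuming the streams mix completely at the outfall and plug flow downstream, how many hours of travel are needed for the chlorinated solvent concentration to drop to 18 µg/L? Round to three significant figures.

Mass balance: C = (62800·0.1700 + 5100·657.0) / 67900 = 3361000/67900 = 49.50 µg/L.
Half-life 0.974 d → k = ln 2 / 0.974 = 0.7117 d⁻¹.
49.50·exp(−k·t) = 18 → t = ln(49.50/18)/k = 122800 s = 34.12 h.

34.1 h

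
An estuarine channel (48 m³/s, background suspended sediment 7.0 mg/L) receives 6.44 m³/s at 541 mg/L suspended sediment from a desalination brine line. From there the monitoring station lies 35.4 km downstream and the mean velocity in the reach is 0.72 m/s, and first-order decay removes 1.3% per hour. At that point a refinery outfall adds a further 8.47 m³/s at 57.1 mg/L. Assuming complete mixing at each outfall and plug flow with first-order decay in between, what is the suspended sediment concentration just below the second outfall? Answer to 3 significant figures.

Mass balance: C = (48.00·7.000 + 6.440·541.0) / 54.44 = 3820/54.44 = 70.17 mg/L; combined flow 54.44 m³/s.
Travel time t = 35.4·1000 / 0.72 = 49170 s = 13.66 h.
1.3%/h lost → k = −ln(1 − 0.013) = 0.01309 h⁻¹.
Decay over the reach: 70.17·exp(−kt) = 70.17·0.8363 = 58.69 mg/L.
Second outfall: C = (54.44·58.69 + 8.470·57.10)/62.91 = 58.47 mg/L.

58.5 mg/L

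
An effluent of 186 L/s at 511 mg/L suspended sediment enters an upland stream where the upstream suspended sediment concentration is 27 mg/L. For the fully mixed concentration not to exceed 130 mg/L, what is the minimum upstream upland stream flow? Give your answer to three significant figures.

688 L/s

Set C_mix = 130: (Q·27.00 + 186.0·511.0) / (Q + 186.0) = 130
→ Q = 186.0·(511.0 − 130)/(130 − 27.00) = 688.0 L/s.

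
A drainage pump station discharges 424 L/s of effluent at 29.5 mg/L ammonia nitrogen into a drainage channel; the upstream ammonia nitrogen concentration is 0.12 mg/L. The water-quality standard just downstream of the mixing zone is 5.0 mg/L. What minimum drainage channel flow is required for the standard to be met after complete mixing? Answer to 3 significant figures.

2130 L/s

Set C_mix = 5.0: (Q·0.1200 + 424.0·29.50) / (Q + 424.0) = 5.0
→ Q = 424.0·(29.50 − 5.0)/(5.0 − 0.1200) = 2129 L/s.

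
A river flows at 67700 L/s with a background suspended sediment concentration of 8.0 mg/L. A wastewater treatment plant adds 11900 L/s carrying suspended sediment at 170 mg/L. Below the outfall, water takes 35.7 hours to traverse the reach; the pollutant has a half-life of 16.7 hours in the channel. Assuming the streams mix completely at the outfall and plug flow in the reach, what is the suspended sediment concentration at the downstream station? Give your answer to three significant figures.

7.32 mg/L

After mixing, C = (67700·8.000 + 11900·170.0) / 79600 = 2565000/79600 = 32.22 mg/L.
Half-life 16.7 h → k = ln 2 / 16.7 = 0.04151 h⁻¹ = 0.9961 d⁻¹.
First-order decay: C = 32.22·exp(−k·t) = 32.22·0.2272 = 7.321 mg/L.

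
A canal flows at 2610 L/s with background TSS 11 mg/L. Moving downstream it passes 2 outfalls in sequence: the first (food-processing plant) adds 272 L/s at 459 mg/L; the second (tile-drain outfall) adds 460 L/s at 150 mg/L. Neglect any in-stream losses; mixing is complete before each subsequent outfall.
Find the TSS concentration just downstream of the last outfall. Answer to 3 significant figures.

After outfall 1: Q = 2610 + 272.0 = 2882 L/s; C = (2610·11.00 + 272.0·459.0)/2882 = 53.28 mg/L.
After outfall 2: Q = 2882 + 460.0 = 3342 L/s; C = (2882·53.28 + 460.0·150.0)/3342 = 66.59 mg/L.

66.6 mg/L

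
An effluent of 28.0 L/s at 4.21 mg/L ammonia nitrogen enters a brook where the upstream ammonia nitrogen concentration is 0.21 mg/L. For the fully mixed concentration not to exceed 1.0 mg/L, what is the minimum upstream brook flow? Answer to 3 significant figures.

114 L/s

Set C_mix = 1.0: (Q·0.2100 + 28.00·4.210) / (Q + 28.00) = 1.0
→ Q = 28.00·(4.210 − 1.0)/(1.0 − 0.2100) = 113.8 L/s.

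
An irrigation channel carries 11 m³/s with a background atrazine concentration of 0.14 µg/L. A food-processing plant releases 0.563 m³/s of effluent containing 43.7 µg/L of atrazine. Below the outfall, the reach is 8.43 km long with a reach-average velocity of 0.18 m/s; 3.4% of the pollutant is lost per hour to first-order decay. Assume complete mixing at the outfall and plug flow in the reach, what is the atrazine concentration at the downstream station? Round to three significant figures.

Mixed concentration C = ΣQC/ΣQ = (11.00·0.1400 + 0.5630·43.70) / 11.56 = 26.14/11.56 = 2.261 µg/L.
Travel time t = 8.43·1000 / 0.18 = 46830 s = 13.01 h.
3.4%/h lost → k = −ln(1 − 0.034) = 0.03459 h⁻¹.
First-order decay: C = 2.261·exp(−k·t) = 2.261·0.6376 = 1.442 µg/L.

1.44 µg/L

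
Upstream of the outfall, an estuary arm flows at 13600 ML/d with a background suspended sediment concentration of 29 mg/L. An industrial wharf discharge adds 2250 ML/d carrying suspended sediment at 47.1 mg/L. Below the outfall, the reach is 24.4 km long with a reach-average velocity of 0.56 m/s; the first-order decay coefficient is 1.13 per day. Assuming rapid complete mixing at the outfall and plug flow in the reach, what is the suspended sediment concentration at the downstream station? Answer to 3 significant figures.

17.9 mg/L

Conservation of mass: C = (13600·29.00 + 2250·47.10) / 15850 = 500400/15850 = 31.57 mg/L.
Travel time t = 24.4·1000 / 0.56 = 43570 s = 12.10 h.
After decay, C = 31.57 × e^(−kt) = 31.57 × 0.5656 = 17.86 mg/L.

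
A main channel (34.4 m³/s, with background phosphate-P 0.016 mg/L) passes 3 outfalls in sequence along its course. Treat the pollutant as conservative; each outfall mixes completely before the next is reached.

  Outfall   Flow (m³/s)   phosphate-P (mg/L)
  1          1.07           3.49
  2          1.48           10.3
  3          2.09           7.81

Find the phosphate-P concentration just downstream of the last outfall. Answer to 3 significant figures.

After outfall 1: Q = 34.40 + 1.070 = 35.47 m³/s; C = (34.40·0.01600 + 1.070·3.490)/35.47 = 0.1208 mg/L.
After outfall 2: Q = 35.47 + 1.480 = 36.95 m³/s; C = (35.47·0.1208 + 1.480·10.30)/36.95 = 0.5285 mg/L.
After outfall 3: Q = 36.95 + 2.090 = 39.04 m³/s; C = (36.95·0.5285 + 2.090·7.810)/39.04 = 0.9183 mg/L.

0.918 mg/L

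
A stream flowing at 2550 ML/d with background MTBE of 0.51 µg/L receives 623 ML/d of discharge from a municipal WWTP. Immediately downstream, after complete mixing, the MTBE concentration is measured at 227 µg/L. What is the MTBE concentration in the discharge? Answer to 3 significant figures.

1150 µg/L

Mass balance: 2550·0.5100 + 623.0·Cₑ = 3173·227.0
→ Cₑ = (3173·227.0 − 2550·0.5100) / 623.0 = 1154 µg/L.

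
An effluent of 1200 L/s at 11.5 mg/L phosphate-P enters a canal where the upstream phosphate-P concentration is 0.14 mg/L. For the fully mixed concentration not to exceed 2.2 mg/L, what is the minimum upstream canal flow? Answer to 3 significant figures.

5420 L/s

Set C_mix = 2.2: (Q·0.1400 + 1200·11.50) / (Q + 1200) = 2.2
→ Q = 1200·(11.50 − 2.2)/(2.2 − 0.1400) = 5417 L/s.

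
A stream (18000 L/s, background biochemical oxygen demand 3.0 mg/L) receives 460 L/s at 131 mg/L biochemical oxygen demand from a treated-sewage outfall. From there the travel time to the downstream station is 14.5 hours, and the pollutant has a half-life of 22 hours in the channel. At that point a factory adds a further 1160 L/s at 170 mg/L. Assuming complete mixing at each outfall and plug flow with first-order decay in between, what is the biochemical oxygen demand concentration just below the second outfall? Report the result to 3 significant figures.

Mass balance: C = (18000·3.000 + 460.0·131.0) / 18460 = 114300/18460 = 6.190 mg/L; combined flow 18460 L/s.
Half-life 22 h → k = ln 2 / 22 = 0.03151 h⁻¹ = 0.7562 d⁻¹.
Applying C = C₀e^(−kt): 6.190 × 0.6333 = 3.920 mg/L.
At the second outfall, C = (18460·3.920 + 1160·170.0) / (18460 + 1160) = 13.74 mg/L.

13.7 mg/L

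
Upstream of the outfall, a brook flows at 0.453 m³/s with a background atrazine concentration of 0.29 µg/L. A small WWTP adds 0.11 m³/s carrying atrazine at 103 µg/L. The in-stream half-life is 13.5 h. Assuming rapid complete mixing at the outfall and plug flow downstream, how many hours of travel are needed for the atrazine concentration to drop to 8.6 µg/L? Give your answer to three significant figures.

Flow-weighted average: C = (0.4530·0.2900 + 0.1100·103.0) / 0.5630 = 11.46/0.5630 = 20.36 µg/L.
Half-life 13.5 h → k = ln 2 / 13.5 = 0.05134 h⁻¹ = 1.232 d⁻¹.
20.36·exp(−k·t) = 8.6 → t = ln(20.36/8.6)/k = 60420 s = 16.78 h.

16.8 h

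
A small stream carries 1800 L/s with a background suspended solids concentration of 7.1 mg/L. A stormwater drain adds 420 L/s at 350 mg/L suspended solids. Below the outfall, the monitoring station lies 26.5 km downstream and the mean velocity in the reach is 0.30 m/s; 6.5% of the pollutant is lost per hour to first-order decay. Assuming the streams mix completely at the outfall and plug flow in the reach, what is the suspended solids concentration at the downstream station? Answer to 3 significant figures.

13.8 mg/L

Mixed concentration C = ΣQC/ΣQ = (1800·7.100 + 420.0·350.0) / 2220 = 159800/2220 = 71.97 mg/L.
Travel time t = 26.5·1000 / 0.30 = 88330 s = 24.54 h.
6.5%/h lost → k = −ln(1 − 0.065) = 0.06721 h⁻¹.
Applying C = C₀e^(−kt): 71.97 × 0.1922 = 13.83 mg/L.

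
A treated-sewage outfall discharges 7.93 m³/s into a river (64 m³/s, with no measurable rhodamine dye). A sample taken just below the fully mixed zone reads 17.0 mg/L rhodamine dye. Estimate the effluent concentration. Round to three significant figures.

Mass balance: 64.00·0 + 7.930·Cₑ = 71.93·17.00
→ Cₑ = (71.93·17.00 − 64.00·0) / 7.930 = 154.2 mg/L.

154 mg/L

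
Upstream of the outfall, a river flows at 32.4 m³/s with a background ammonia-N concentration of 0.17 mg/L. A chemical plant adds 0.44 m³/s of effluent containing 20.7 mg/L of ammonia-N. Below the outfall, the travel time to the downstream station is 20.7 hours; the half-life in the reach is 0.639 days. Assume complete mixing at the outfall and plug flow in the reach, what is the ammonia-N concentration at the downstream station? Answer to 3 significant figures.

Mass balance: C = (32.40·0.1700 + 0.4400·20.70) / 32.84 = 14.62/32.84 = 0.4451 mg/L.
Half-life 0.639 d → k = ln 2 / 0.639 = 1.085 d⁻¹.
First-order decay: C = 0.4451·exp(−k·t) = 0.4451·0.3924 = 0.1746 mg/L.

0.175 mg/L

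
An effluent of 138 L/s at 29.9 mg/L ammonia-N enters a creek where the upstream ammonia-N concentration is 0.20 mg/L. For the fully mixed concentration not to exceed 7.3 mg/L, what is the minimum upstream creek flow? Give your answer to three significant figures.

439 L/s

Set C_mix = 7.3: (Q·0.2000 + 138.0·29.90) / (Q + 138.0) = 7.3
→ Q = 138.0·(29.90 − 7.3)/(7.3 − 0.2000) = 439.3 L/s.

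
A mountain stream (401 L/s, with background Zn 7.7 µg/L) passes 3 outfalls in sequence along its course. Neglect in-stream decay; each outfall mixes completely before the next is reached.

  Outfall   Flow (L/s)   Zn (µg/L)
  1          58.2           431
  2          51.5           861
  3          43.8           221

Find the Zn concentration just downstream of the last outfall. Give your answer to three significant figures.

148 µg/L

Outfall 1: combined Q = 459.2 L/s; C = (401.0·7.700 + 58.20·431.0)/459.2 = 61.35 µg/L.
Outfall 2: combined Q = 510.7 L/s; C = (459.2·61.35 + 51.50·861.0)/510.7 = 142.0 µg/L.
Outfall 3: combined Q = 554.5 L/s; C = (510.7·142.0 + 43.80·221.0)/554.5 = 148.2 µg/L.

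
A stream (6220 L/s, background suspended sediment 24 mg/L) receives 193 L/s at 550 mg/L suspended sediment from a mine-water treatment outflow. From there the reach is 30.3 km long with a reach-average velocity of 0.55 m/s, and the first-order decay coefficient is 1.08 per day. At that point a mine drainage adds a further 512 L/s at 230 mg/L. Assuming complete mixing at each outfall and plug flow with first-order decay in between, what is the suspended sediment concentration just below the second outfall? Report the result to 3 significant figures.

35.5 mg/L

Mixed concentration C = ΣQC/ΣQ = (6220·24.00 + 193.0·550.0) / 6413 = 255400/6413 = 39.83 mg/L; combined flow 6413 L/s.
Travel time t = 30.3·1000 / 0.55 = 55090 s = 15.30 h.
First-order decay: C = 39.83·exp(−k·t) = 39.83·0.5023 = 20.01 mg/L.
Second outfall: C = (6413·20.01 + 512.0·230.0)/6925 = 35.53 mg/L.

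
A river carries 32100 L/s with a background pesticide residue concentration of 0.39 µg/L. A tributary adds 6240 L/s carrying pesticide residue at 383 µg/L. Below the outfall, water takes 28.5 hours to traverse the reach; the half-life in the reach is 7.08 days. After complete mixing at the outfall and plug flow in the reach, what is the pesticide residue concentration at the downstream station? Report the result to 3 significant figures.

55.8 µg/L

Conservation of mass: C = (32100·0.3900 + 6240·383.0) / 38340 = 2402000/38340 = 62.66 µg/L.
Half-life 7.08 d → k = ln 2 / 7.08 = 0.09790 d⁻¹.
Decay over the reach: 62.66·exp(−kt) = 62.66·0.8902 = 55.78 µg/L.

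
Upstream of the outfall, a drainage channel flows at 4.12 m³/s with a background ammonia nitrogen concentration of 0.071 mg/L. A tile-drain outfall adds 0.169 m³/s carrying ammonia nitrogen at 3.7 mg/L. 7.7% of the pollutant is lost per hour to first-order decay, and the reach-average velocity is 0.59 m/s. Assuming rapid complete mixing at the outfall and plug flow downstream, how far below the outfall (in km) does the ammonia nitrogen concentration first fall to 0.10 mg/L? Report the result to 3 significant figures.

Conservation of mass: C = (4.120·0.07100 + 0.1690·3.700) / 4.289 = 0.9178/4.289 = 0.2140 mg/L.
7.7%/h lost → k = −ln(1 − 0.077) = 0.08013 h⁻¹.
Set 0.2140·exp(−k·t) = 0.10 → t = ln(0.2140/0.10)/k = 34180 s = 9.495 h.
Distance = v·t = 0.59·34180 = 20170 m = 20.17 km.

20.2 km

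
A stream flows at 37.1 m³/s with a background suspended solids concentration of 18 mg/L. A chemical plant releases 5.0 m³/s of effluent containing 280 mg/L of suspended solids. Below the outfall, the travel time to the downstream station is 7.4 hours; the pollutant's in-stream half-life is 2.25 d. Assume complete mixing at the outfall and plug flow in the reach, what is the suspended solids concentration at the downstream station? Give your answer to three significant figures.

Conservation of mass: C = (37.10·18.00 + 5.000·280.0) / 42.10 = 2068/42.10 = 49.12 mg/L.
Half-life 2.25 d → k = ln 2 / 2.25 = 0.3081 d⁻¹.
Decay over the reach: 49.12·exp(−kt) = 49.12·0.9094 = 44.67 mg/L.

44.7 mg/L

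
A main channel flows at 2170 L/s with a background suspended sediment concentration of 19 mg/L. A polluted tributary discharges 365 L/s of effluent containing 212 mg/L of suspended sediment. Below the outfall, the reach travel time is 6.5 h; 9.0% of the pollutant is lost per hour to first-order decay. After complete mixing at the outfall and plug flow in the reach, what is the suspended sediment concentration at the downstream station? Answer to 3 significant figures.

25.3 mg/L

After mixing, C = (2170·19.00 + 365.0·212.0) / 2535 = 118600/2535 = 46.79 mg/L.
9.0%/h lost → k = −ln(1 − 0.09) = 0.09431 h⁻¹.
Applying C = C₀e^(−kt): 46.79 × 0.5417 = 25.35 mg/L.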